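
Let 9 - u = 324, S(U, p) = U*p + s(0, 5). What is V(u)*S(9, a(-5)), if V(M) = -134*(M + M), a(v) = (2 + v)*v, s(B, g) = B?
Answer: 11396700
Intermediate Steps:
a(v) = v*(2 + v)
S(U, p) = U*p (S(U, p) = U*p + 0 = U*p)
u = -315 (u = 9 - 1*324 = 9 - 324 = -315)
V(M) = -268*M
V(u)*S(9, a(-5)) = (-268*(-315))*(9*(-5*(2 - 5))) = 84420*(9*(-5*(-3))) = 84420*(9*15) = 84420*135 = 11396700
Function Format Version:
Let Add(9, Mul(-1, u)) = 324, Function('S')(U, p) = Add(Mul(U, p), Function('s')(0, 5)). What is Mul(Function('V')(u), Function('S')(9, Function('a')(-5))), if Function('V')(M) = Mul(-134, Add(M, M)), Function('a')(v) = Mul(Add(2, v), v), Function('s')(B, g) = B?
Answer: 11396700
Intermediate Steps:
Function('a')(v) = Mul(v, Add(2, v))
Function('S')(U, p) = Mul(U, p) (Function('S')(U, p) = Add(Mul(U, p), 0) = Mul(U, p))
u = -315 (u = Add(9, Mul(-1, 324)) = Add(9, -324) = -315)
Function('V')(M) = Mul(-268, M) (Function('V')(M) = Mul(-134, Mul(2, M)) = Mul(-268, M))
Mul(Function('V')(u), Function('S')(9, Function('a')(-5))) = Mul(Mul(-268, -315), Mul(9, Mul(-5, Add(2, -5)))) = Mul(84420, Mul(9, Mul(-5, -3))) = Mul(84420, Mul(9, 15)) = Mul(84420, 135) = 11396700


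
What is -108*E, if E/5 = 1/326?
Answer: -270/163 ≈ -1.6564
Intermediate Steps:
E = 5/326 ≈ 0.015337
-108*E = -108*5/326 = -270/163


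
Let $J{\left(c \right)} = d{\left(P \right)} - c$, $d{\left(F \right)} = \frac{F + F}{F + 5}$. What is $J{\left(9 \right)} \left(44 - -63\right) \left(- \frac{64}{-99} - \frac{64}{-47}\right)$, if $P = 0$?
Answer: $- \frac{999808}{517} \approx -1933.9$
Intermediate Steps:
$d{\left(F \right)} = \frac{2 F}{5 + F}$
$J{\left(c \right)} = - c$ ($J{\left(c \right)} = 2 \cdot 0 \frac{1}{5 + 0} - c = 2 \cdot 0 \cdot \frac{1}{5} - c = 0 - c = - c$)
$J{\left(9 \right)} \left(44 - -63\right) \left(- \frac{64}{-99} - \frac{64}{-47}\right) = \left(-1\right) 9 \left(44 - -63\right) \left(- \frac{64}{-99} - \frac{64}{-47}\right) = - 9 \left(44 + 63\right) \left(\left(-64\right) \left(- \frac{1}{99}\right) - - \frac{64}{47}\right) = \left(-9\right) 107 \left(\frac{64}{99} + \frac{64}{47}\right) = \left(-963\right) \frac{9344}{4653} = - \frac{999808}{517}$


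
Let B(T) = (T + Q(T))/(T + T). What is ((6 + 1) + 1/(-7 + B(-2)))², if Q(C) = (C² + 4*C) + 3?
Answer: 29241/625 ≈ 46.786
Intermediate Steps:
Q(C) = 3 + C² + 4*C
B(T) = (3 + T² + 5*T)/(2*T) (B(T) = (T + (3 + T² + 4*T))/(T + T) = (3 + T² + 5*T)/((2*T)) = (3 + T² + 5*T)*(1/(2*T)) = (3 + T² + 5*T)/(2*T))
((6 + 1) + 1/(-7 + B(-2)))² = ((6 + 1) + 1/(-7 + (½)*(3 + (-2)² + 5*(-2))/(-2)))² = (7 + 1/(-7 + (½)*(-½)*(3 + 4 - 10)))² = (7 + 1/(-7 + (½)*(-½)*(-3)))² = (7 + 1/(-7 + ¾))² = (7 + 1/(-25/4))² = (7 - 4/25)² = (171/25)² = 29241/625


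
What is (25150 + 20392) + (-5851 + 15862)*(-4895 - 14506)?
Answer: -194177869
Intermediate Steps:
(25150 + 20392) + (-5851 + 15862)*(-4895 - 14506) = 45542 + 10011*(-19401) = 45542 - 194223411 = -194177869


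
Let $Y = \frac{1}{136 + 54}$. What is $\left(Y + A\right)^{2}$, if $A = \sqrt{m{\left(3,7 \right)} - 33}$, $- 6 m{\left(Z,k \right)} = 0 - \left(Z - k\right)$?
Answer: $- \frac{3646097}{108300} + \frac{i \sqrt{303}}{285} \approx -33.667 + 0.061077 i$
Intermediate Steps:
$Y = \frac{1}{190} \approx 0.0052632$
$m{\left(Z,k \right)} = - \frac{k}{6} + \frac{Z}{6}$ ($m{\left(Z,k \right)} = - \frac{0 - \left(Z - k\right)}{6} = - \frac{k - Z}{6} = - \frac{k}{6} + \frac{Z}{6}$)
$A = \frac{i \sqrt{303}}{3}$ ($A = \sqrt{\left(\left(- \frac{1}{6}\right) 7 + \frac{1}{6} \cdot 3\right) - 33} = \sqrt{\left(- \frac{7}{6} + \frac{1}{2}\right) - 33} = \sqrt{- \frac{2}{3} - 33} = \sqrt{- \frac{101}{3}} = \frac{i \sqrt{303}}{3} \approx 5.8023 i$)
$\left(Y + A\right)^{2} = \left(\frac{1}{190} + \frac{i \sqrt{303}}{3}\right)^{2}$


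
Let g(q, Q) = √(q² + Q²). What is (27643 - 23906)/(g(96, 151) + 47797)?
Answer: 4827497/61743816 - 101*√32017/61743816 ≈ 0.077893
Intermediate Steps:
g(q, Q) = √(Q² + q²)
(27643 - 23906)/(g(96, 151) + 47797) = (27643 - 23906)/(√(151² + 96²) + 47797) = 3737/(√(22801 + 9216) + 47797) = 3737/(√32017 + 47797) = 3737/(47797 + √32017)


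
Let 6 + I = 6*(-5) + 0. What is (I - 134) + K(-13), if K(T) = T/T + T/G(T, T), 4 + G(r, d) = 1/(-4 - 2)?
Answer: -4147/25 ≈ -165.88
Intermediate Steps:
I = -36 (I = -6 + (6*(-5) + 0) = -6 + (-30 + 0) = -6 - 30 = -36)
G(r, d) = -25/6 (G(r, d) = -4 + 1/(-4 - 2) = -4 + 1/(-6) = -4 - ⅙ = -25/6)
K(T) = 1 - 6*T/25 (K(T) = T/T + T/(-25/6) = 1 + T*(-6/25) = 1 - 6*T/25)
(I - 134) + K(-13) = (-36 - 134) + (1 - 6/25*(-13)) = -170 + (1 + 78/25) = -170 + 103/25 = -4147/25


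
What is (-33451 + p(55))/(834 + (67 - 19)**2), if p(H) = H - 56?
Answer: -16726/1569 ≈ -10.660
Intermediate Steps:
p(H) = -56 + H
(-33451 + p(55))/(834 + (67 - 19)**2) = (-33451 + (-56 + 55))/(834 + (67 - 19)**2) = (-33451 - 1)/(834 + 48**2) = -33452/(834 + 2304) = -33452/3138 = -33452*1/3138 = -16726/1569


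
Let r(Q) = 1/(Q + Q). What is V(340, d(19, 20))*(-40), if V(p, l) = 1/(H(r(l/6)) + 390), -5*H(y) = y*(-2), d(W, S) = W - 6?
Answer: -650/6339 ≈ -0.10254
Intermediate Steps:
d(W, S) = -6 + W
r(Q) = 1/(2*Q)
H(y) = 2*y/5 (H(y) = -y*(-2)/5 = -(-2)*y/5 = 2*y/5)
V(p, l) = 1/(390 + 6/(5*l)) (V(p, l) = 1/(2*(1/(2*((l/6))))/5 + 390) = 1/(2*((6/l)/2)/5 + 390) = 1/(2*(3/l)/5 + 390) = 1/(6/(5*l) + 390) = 1/(390 + 6/(5*l)))
V(340, d(19, 20))*(-40) = (5*(-6 + 19)/(6*(1 + 325*(-6 + 19))))*(-40) = ((⅚)*13/(1 + 325*13))*(-40) = ((⅚)*13/(1 + 4225))*(-40) = ((⅚)*13/4226)*(-40) = ((⅚)*13*(1/4226))*(-40) = (65/25356)*(-40) = -650/6339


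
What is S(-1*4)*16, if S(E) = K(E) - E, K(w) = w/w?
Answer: 80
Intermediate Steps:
K(w) = 1
S(E) = 1 - E
S(-1*4)*16 = (1 - (-1)*4)*16 = (1 - 1*(-4))*16 = (1 + 4)*16 = 5*16 = 80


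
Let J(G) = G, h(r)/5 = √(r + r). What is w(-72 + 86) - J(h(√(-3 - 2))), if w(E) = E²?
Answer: 196 - 5*5^(¼)*(1 + I) ≈ 188.52 - 7.4767*I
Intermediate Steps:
h(r) = 5*√2*√r (h(r) = 5*√(r + r) = 5*√(2*r) = 5*(√2*√r) = 5*√2*√r)
w(-72 + 86) - J(h(√(-3 - 2))) = (-72 + 86)² - 5*√2*√(√(-3 - 2)) = 14² - 5*√2*√(√(-5)) = 196 - 5*√2*√(I*√5) = 196 - 5*√2*5^(¼)*√I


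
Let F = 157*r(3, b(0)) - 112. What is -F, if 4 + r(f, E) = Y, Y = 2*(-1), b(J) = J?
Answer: 1054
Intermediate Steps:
Y = -2
r(f, E) = -6 (r(f, E) = -4 - 2 = -6)
F = -1054 (F = 157*(-6) - 112 = -942 - 112 = -1054)
-F = -1*(-1054) = 1054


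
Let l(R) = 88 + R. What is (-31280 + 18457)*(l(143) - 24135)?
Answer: 306520992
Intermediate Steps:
(-31280 + 18457)*(l(143) - 24135) = (-31280 + 18457)*((88 + 143) - 24135) = -12823*(231 - 24135) = -12823*(-23904) = 306520992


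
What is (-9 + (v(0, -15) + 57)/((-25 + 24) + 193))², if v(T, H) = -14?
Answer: 2839225/36864 ≈ 77.019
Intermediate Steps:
(-9 + (v(0, -15) + 57)/((-25 + 24) + 193))² = (-9 + (-14 + 57)/((-25 + 24) + 193))² = (-9 + 43/(-1 + 193))² = (-9 + 43/192)² = (-1685/192)² = 2839225/36864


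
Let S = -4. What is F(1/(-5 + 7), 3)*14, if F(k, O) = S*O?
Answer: -168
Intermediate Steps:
F(k, O) = -4*O
F(1/(-5 + 7), 3)*14 = -4*3*14 = -12*14 = -168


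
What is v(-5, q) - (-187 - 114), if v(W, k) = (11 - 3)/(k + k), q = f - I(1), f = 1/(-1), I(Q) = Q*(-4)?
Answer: 907/3 ≈ 302.33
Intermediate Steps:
I(Q) = -4*Q
f = -1
q = 3 (q = -1 - (-4) = -1 - 1*(-4) = -1 + 4 = 3)
v(W, k) = 4/k (v(W, k) = 8/((2*k)) = 8*(1/(2*k)) = 4/k)
v(-5, q) - (-187 - 114) = 4/3 - (-187 - 114) = 4*(⅓) - 1*(-301) = 4/3 + 301 = 907/3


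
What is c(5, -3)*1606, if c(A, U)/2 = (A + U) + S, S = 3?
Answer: 16060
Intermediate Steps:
c(A, U) = 6 + 2*A + 2*U (c(A, U) = 2*((A + U) + 3) = 2*(3 + A + U) = 6 + 2*A + 2*U)
c(5, -3)*1606 = (6 + 2*5 + 2*(-3))*1606 = (6 + 10 - 6)*1606 = 10*1606 = 16060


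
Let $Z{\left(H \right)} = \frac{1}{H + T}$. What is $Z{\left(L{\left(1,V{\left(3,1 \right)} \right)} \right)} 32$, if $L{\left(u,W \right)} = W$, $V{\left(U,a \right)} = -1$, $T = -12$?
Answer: $- \frac{32}{13} \approx -2.4615$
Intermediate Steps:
$Z{\left(H \right)} = \frac{1}{-12 + H}$ ($Z{\left(H \right)} = \frac{1}{H - 12} = \frac{1}{-12 + H}$)
$Z{\left(L{\left(1,V{\left(3,1 \right)} \right)} \right)} 32 = \frac{1}{-12 - 1} \cdot 32 = \frac{1}{-13} \cdot 32 = \left(- \frac{1}{13}\right) 32 = - \frac{32}{13}$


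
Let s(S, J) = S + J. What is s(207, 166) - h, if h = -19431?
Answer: 19804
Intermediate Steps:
s(S, J) = J + S
s(207, 166) - h = (166 + 207) - 1*(-19431) = 373 + 19431 = 19804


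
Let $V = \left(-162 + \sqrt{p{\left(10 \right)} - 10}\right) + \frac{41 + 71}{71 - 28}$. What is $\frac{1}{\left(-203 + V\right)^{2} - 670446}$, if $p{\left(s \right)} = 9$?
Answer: $- \frac{921566204643}{496832547174282020} + \frac{1238957581 i}{496832547174282020} \approx -1.8549 \cdot 10^{-6} + 2.4937 \cdot 10^{-9} i$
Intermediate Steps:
$V = - \frac{6854}{43} + i$ ($V = \left(-162 + \sqrt{9 - 10}\right) + \frac{41 + 71}{71 - 28} = \left(-162 + \sqrt{-1}\right) + \frac{112}{43} = \left(-162 + i\right) + 112 \cdot \frac{1}{43} = \left(-162 + i\right) + \frac{112}{43} = - \frac{6854}{43} + i \approx -159.4 + 1.0 i$)
$\frac{1}{\left(-203 + V\right)^{2} - 670446} = \frac{1}{\left(-203 - \left(\frac{6854}{43} - i\right)\right)^{2} - 670446} = \frac{1}{\left(- \frac{15583}{43} + i\right)^{2} - 670446} = \frac{1}{-670446 + \left(- \frac{15583}{43} + i\right)^{2}}$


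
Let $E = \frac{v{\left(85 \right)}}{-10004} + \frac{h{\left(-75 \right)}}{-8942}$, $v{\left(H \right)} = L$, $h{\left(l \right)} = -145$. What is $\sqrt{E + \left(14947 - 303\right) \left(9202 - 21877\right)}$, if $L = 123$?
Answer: $\frac{i \sqrt{55225122677716668313}}{545462} \approx 13624.0 i$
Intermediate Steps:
$v{\left(H \right)} = 123$
$E = \frac{4277}{1090924}$ ($E = \frac{123}{-10004} - \frac{145}{-8942} = 123 \left(- \frac{1}{10004}\right) - - \frac{145}{8942} = - \frac{3}{244} + \frac{145}{8942} = \frac{4277}{1090924} \approx 0.0039205$)
$\sqrt{E + \left(14947 - 303\right) \left(9202 - 21877\right)} = \sqrt{\frac{4277}{1090924} + \left(14947 - 303\right) \left(9202 - 21877\right)} = \sqrt{\frac{4277}{1090924} + 14644 \left(-12675\right)} = \sqrt{\frac{4277}{1090924} - 185612700} = \sqrt{- \frac{202489349130523}{1090924}} = \frac{i \sqrt{55225122677716668313}}{545462}$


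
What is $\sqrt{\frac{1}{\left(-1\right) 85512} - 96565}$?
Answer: $\frac{i \sqrt{176528114155218}}{42756} \approx 310.75 i$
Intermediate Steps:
$\sqrt{\frac{1}{\left(-1\right) 85512} - 96565} = \sqrt{\frac{1}{-85512} - 96565} = \sqrt{- \frac{1}{85512} - 96565} = \sqrt{- \frac{8257466281}{85512}} = \frac{i \sqrt{176528114155218}}{42756}$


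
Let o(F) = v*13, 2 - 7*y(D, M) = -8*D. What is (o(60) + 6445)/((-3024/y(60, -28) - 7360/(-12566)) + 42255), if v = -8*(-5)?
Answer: 10546423895/63917035373 ≈ 0.16500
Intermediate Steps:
y(D, M) = 2/7 + 8*D/7 (y(D, M) = 2/7 - (-8)*D/7 = 2/7 + 8*D/7)
v = 40
o(F) = 520 (o(F) = 40*13 = 520)
(o(60) + 6445)/((-3024/y(60, -28) - 7360/(-12566)) + 42255) = (520 + 6445)/((-3024/(2/7 + (8/7)*60) - 7360/(-12566)) + 42255) = 6965/((-3024/(2/7 + 480/7) - 7360*(-1/12566)) + 42255) = 6965/((-3024/482/7 + 3680/6283) + 42255) = 6965/((-3024*7/482 + 3680/6283) + 42255) = 6965/((-10584/241 + 3680/6283) + 42255) = 6965/(-65612392/1514203 + 42255) = 6965/(63917035373/1514203) = 6965*(1514203/63917035373) = 10546423895/63917035373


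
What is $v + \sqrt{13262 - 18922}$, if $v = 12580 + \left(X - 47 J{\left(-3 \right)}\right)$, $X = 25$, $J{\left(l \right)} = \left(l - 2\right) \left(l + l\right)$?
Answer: $11195 + 2 i \sqrt{1415} \approx 11195.0 + 75.233 i$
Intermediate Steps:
$J{\left(l \right)} = 2 l \left(-2 + l\right)$ ($J{\left(l \right)} = \left(-2 + l\right) 2 l = 2 l \left(-2 + l\right)$)
$v = 11195$ ($v = 12580 + \left(25 - 47 \cdot 2 \left(-3\right) \left(-2 - 3\right)\right) = 12580 + \left(25 - 47 \cdot 2 \left(-3\right) \left(-5\right)\right) = 12580 + \left(25 - 1410\right) = 12580 - 1385 = 11195$)
$v + \sqrt{13262 - 18922} = 11195 + \sqrt{13262 - 18922} = 11195 + \sqrt{-5660} = 11195 + 2 i \sqrt{1415}$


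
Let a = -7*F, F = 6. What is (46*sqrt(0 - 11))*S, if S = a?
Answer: -1932*I*sqrt(11) ≈ -6407.7*I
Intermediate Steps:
a = -42 (a = -7*6 = -42)
S = -42
(46*sqrt(0 - 11))*S = (46*sqrt(0 - 11))*(-42) = (46*sqrt(-11))*(-42) = (46*(I*sqrt(11)))*(-42) = (46*I*sqrt(11))*(-42) = -1932*I*sqrt(11)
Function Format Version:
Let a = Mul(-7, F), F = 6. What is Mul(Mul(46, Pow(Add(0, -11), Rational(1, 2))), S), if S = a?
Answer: Mul(-1932, I, Pow(11, Rational(1, 2))) ≈ Mul(-6407.7, I)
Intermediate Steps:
a = -42 (a = Mul(-7, 6) = -42)
S = -42
Mul(Mul(46, Pow(Add(0, -11), Rational(1, 2))), S) = Mul(Mul(46, Pow(Add(0, -11), Rational(1, 2))), -42) = Mul(Mul(46, Pow(-11, Rational(1, 2))), -42) = Mul(Mul(46, Mul(I, Pow(11, Rational(1, 2)))), -42) = Mul(Mul(46, I, Pow(11, Rational(1, 2))), -42) = Mul(-1932, I, Pow(11, Rational(1, 2)))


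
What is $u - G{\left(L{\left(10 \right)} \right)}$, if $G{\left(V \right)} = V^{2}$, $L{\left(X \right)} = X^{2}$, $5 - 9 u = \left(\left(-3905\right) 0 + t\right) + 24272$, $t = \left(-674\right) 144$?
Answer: $- \frac{5737}{3} \approx -1912.3$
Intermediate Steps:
$t = -97056$
$u = \frac{24263}{3}$ ($u = \frac{5}{9} - \frac{\left(\left(-3905\right) 0 - 97056\right) + 24272}{9} = \frac{5}{9} - \frac{\left(0 - 97056\right) + 24272}{9} = \frac{5}{9} - \frac{-97056 + 24272}{9} = \frac{5}{9} - - \frac{72784}{9} = \frac{5}{9} + \frac{72784}{9} = \frac{24263}{3} \approx 8087.7$)
$u - G{\left(L{\left(10 \right)} \right)} = \frac{24263}{3} - \left(10^{2}\right)^{2} = \frac{24263}{3} - 100^{2} = \frac{24263}{3} - 10000 = - \frac{5737}{3}$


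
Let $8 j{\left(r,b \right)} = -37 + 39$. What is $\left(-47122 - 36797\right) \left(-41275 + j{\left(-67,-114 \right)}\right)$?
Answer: $\frac{13854942981}{4} \approx 3.4637 \cdot 10^{9}$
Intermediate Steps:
$j{\left(r,b \right)} = \frac{1}{4}$ ($j{\left(r,b \right)} = \frac{-37 + 39}{8} = \frac{1}{8} \cdot 2 = \frac{1}{4}$)
$\left(-47122 - 36797\right) \left(-41275 + j{\left(-67,-114 \right)}\right) = \left(-47122 - 36797\right) \left(-41275 + \frac{1}{4}\right) = \left(-83919\right) \left(- \frac{165099}{4}\right) = \frac{13854942981}{4}$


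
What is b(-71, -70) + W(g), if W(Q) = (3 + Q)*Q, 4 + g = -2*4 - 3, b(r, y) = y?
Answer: 110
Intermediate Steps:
g = -15 (g = -4 + (-2*4 - 3) = -4 + (-8 - 3) = -4 - 11 = -15)
W(Q) = Q*(3 + Q)
b(-71, -70) + W(g) = -70 - 15*(3 - 15) = -70 - 15*(-12) = -70 + 180 = 110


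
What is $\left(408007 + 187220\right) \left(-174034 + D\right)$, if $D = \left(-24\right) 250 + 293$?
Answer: $-106986696207$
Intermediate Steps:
$D = -5707$ ($D = -6000 + 293 = -5707$)
$\left(408007 + 187220\right) \left(-174034 + D\right) = \left(408007 + 187220\right) \left(-174034 - 5707\right) = 595227 \left(-179741\right) = -106986696207$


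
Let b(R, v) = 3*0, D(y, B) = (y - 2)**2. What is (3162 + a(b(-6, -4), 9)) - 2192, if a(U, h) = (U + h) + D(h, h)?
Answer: 1028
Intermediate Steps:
D(y, B) = (-2 + y)**2
b(R, v) = 0
a(U, h) = U + h + (-2 + h)**2 (a(U, h) = (U + h) + (-2 + h)**2 = U + h + (-2 + h)**2)
(3162 + a(b(-6, -4), 9)) - 2192 = (3162 + (0 + 9 + (-2 + 9)**2)) - 2192 = (3162 + (0 + 9 + 7**2)) - 2192 = (3162 + (0 + 9 + 49)) - 2192 = (3162 + 58) - 2192 = 3220 - 2192 = 1028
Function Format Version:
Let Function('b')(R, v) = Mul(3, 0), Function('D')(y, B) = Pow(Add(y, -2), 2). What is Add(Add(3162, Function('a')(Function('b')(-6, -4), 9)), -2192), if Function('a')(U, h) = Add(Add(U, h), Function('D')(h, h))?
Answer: 1028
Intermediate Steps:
Function('D')(y, B) = Pow(Add(-2, y), 2)
Function('b')(R, v) = 0
Function('a')(U, h) = Add(U, h, Pow(Add(-2, h), 2)) (Function('a')(U, h) = Add(Add(U, h), Pow(Add(-2, h), 2)) = Add(U, h, Pow(Add(-2, h), 2)))
Add(Add(3162, Function('a')(Function('b')(-6, -4), 9)), -2192) = Add(Add(3162, Add(0, 9, Pow(Add(-2, 9), 2))), -2192) = Add(Add(3162, Add(0, 9, Pow(7, 2))), -2192) = Add(Add(3162, Add(0, 9, 49)), -2192) = Add(Add(3162, 58), -2192) = Add(3220, -2192) = 1028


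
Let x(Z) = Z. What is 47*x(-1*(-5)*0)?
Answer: 0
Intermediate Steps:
47*x(-1*(-5)*0) = 47*(-1*(-5)*0) = 47*(5*0) = 47*0 = 0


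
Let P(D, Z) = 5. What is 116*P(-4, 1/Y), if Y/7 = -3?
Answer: 580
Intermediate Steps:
Y = -21 (Y = 7*(-3) = -21)
116*P(-4, 1/Y) = 116*5 = 580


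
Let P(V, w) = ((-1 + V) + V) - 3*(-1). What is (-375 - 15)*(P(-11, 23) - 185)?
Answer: 79950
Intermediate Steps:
P(V, w) = 2 + 2*V (P(V, w) = (-1 + 2*V) + 3 = 2 + 2*V)
(-375 - 15)*(P(-11, 23) - 185) = (-375 - 15)*((2 + 2*(-11)) - 185) = -390*((2 - 22) - 185) = -390*(-20 - 185) = -390*(-205) = 79950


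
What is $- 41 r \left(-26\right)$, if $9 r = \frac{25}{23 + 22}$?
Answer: $\frac{5330}{81} \approx 65.802$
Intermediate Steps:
$r = \frac{5}{81}$ ($r = \frac{25 \frac{1}{23 + 22}}{9} = \frac{25 \cdot \frac{1}{45}}{9} = \frac{1}{9} \cdot \frac{5}{9} = \frac{5}{81} \approx 0.061728$)
$- 41 r \left(-26\right) = \left(-41\right) \frac{5}{81} \left(-26\right) = \left(- \frac{205}{81}\right) \left(-26\right) = \frac{5330}{81}$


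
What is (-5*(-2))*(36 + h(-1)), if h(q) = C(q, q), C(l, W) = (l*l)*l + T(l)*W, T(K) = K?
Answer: 360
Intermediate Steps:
C(l, W) = l**3 + W*l (C(l, W) = (l*l)*l + l*W = l**2*l + W*l = l**3 + W*l)
h(q) = q*(q + q**2)
(-5*(-2))*(36 + h(-1)) = (-5*(-2))*(36 + (-1)**2*(1 - 1)) = 10*(36 + 1*0) = 10*(36 + 0) = 10*36 = 360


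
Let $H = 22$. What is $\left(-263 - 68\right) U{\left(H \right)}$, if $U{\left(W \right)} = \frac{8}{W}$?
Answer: $- \frac{1324}{11} \approx -120.36$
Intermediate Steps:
$\left(-263 - 68\right) U{\left(H \right)} = \left(-263 - 68\right) \frac{8}{22} = - 331 \cdot 8 \cdot \frac{1}{22} = \left(-331\right) \frac{4}{11} = - \frac{1324}{11}$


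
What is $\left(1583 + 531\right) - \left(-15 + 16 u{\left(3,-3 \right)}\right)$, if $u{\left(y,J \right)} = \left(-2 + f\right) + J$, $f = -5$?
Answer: $2289$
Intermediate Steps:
$u{\left(y,J \right)} = -7 + J$ ($u{\left(y,J \right)} = \left(-2 - 5\right) + J = -7 + J$)
$\left(1583 + 531\right) - \left(-15 + 16 u{\left(3,-3 \right)}\right) = \left(1583 + 531\right) - \left(-15 + 16 \left(-7 - 3\right)\right) = 2114 + \left(\left(-16\right) \left(-10\right) + 15\right) = 2114 + \left(160 + 15\right) = 2114 + 175 = 2289$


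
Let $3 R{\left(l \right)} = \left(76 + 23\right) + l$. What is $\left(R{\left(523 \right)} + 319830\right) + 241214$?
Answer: $\frac{1683754}{3} \approx 5.6125 \cdot 10^{5}$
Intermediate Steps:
$R{\left(l \right)} = 33 + \frac{l}{3}$ ($R{\left(l \right)} = \frac{\left(76 + 23\right) + l}{3} = \frac{99 + l}{3} = 33 + \frac{l}{3}$)
$\left(R{\left(523 \right)} + 319830\right) + 241214 = \left(\left(33 + \frac{1}{3} \cdot 523\right) + 319830\right) + 241214 = \left(\left(33 + \frac{523}{3}\right) + 319830\right) + 241214 = \left(\frac{622}{3} + 319830\right) + 241214 = \frac{960112}{3} + 241214 = \frac{1683754}{3}$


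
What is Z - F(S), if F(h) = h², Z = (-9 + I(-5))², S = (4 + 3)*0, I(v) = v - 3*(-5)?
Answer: 1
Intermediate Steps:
I(v) = 15 + v (I(v) = v + 15 = 15 + v)
S = 0 (S = 7*0 = 0)
Z = 1 (Z = (-9 + (15 - 5))² = (-9 + 10)² = 1² = 1)
Z - F(S) = 1 - 1*0² = 1 - 1*0 = 1 + 0 = 1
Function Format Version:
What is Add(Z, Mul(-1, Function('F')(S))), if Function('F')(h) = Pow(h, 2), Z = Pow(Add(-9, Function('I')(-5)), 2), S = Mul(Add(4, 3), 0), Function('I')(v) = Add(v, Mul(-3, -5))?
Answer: 1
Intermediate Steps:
Function('I')(v) = Add(15, v) (Function('I')(v) = Add(v, 15) = Add(15, v))
S = 0 (S = Mul(7, 0) = 0)
Z = 1 (Z = Pow(Add(-9, Add(15, -5)), 2) = Pow(Add(-9, 10), 2) = Pow(1, 2) = 1)
Add(Z, Mul(-1, Function('F')(S))) = Add(1, Mul(-1, Pow(0, 2))) = Add(1, Mul(-1, 0)) = Add(1, 0) = 1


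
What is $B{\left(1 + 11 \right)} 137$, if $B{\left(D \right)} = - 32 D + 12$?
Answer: $-50964$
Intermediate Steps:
$B{\left(D \right)} = 12 - 32 D$
$B{\left(1 + 11 \right)} 137 = \left(12 - 32 \left(1 + 11\right)\right) 137 = \left(12 - 384\right) 137 = \left(-372\right) 137 = -50964$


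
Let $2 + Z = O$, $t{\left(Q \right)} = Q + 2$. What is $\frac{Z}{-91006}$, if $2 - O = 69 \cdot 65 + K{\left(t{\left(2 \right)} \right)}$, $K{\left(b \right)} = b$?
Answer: $\frac{4489}{91006} \approx 0.049326$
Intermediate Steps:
$t{\left(Q \right)} = 2 + Q$
$O = -4487$ ($O = 2 - \left(69 \cdot 65 + \left(2 + 2\right)\right) = 2 - \left(4485 + 4\right) = 2 - 4489 = -4487$)
$Z = -4489$ ($Z = -2 - 4487 = -4489$)
$\frac{Z}{-91006} = - \frac{4489}{-91006} = \left(-4489\right) \left(- \frac{1}{91006}\right) = \frac{4489}{91006}$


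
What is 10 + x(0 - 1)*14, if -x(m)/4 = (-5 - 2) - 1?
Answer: 458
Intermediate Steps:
x(m) = 32 (x(m) = -4*((-5 - 2) - 1) = -4*(-7 - 1) = -4*(-8) = 32)
10 + x(0 - 1)*14 = 10 + 32*14 = 10 + 448 = 458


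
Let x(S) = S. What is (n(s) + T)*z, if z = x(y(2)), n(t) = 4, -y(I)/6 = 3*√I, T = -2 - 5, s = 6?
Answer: 54*√2 ≈ 76.368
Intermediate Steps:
T = -7
y(I) = -18*√I
z = -18*√2 ≈ -25.456
(n(s) + T)*z = (4 - 7)*(-18*√2) = -(-54)*√2 = 54*√2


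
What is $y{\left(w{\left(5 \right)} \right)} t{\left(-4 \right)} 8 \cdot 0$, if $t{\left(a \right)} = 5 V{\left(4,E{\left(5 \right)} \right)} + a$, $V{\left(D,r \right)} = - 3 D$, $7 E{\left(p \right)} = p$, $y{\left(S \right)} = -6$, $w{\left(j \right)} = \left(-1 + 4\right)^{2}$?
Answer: $0$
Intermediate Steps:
$w{\left(j \right)} = 9$ ($w{\left(j \right)} = 3^{2} = 9$)
$E{\left(p \right)} = \frac{p}{7}$
$t{\left(a \right)} = -60 + a$ ($t{\left(a \right)} = 5 \left(\left(-3\right) 4\right) + a = 5 \left(-12\right) + a = -60 + a$)
$y{\left(w{\left(5 \right)} \right)} t{\left(-4 \right)} 8 \cdot 0 = - 6 \left(-60 - 4\right) 8 \cdot 0 = - 6 \left(\left(-64\right) 8\right) 0 = \left(-6\right) \left(-512\right) 0 = 3072 \cdot 0 = 0$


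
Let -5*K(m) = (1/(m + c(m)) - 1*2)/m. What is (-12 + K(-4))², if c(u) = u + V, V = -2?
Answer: 5861241/40000 ≈ 146.53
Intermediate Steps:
c(u) = -2 + u (c(u) = u - 2 = -2 + u)
K(m) = -(-2 + 1/(-2 + 2*m))/(5*m) (K(m) = -(1/(m + (-2 + m)) - 1*2)/(5*m) = -(1/(-2 + 2*m) - 2)/(5*m) = -(-2 + 1/(-2 + 2*m))/(5*m))
(-12 + K(-4))² = (-12 + (⅒)*(-5 + 4*(-4))/(-4*(-1 - 4)))² = (-12 + (⅒)*(-¼)*(-5 - 16)/(-5))² = (-12 + (⅒)*(-¼)*(-⅕)*(-21))² = (-12 - 21/200)² = (-2421/200)² = 5861241/40000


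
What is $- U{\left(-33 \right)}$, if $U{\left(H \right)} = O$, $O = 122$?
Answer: $-122$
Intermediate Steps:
$U{\left(H \right)} = 122$
$- U{\left(-33 \right)} = \left(-1\right) 122 = -122$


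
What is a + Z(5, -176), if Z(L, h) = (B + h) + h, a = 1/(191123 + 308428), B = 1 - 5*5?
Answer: -187831175/499551 ≈ -376.00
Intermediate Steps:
B = -24 (B = 1 - 25 = -24)
a = 1/499551 ≈ 2.0018e-6
Z(L, h) = -24 + 2*h (Z(L, h) = (-24 + h) + h = -24 + 2*h)
a + Z(5, -176) = 1/499551 + (-24 + 2*(-176)) = 1/499551 + (-24 - 352) = 1/499551 - 376 = -187831175/499551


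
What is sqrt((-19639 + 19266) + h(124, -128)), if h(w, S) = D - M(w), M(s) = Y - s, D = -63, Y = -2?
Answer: I*sqrt(310) ≈ 17.607*I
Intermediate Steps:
M(s) = -2 - s
h(w, S) = -61 + w (h(w, S) = -63 - (-2 - w) = -63 + (2 + w) = -61 + w)
sqrt((-19639 + 19266) + h(124, -128)) = sqrt((-19639 + 19266) + (-61 + 124)) = sqrt(-373 + 63) = sqrt(-310) = I*sqrt(310)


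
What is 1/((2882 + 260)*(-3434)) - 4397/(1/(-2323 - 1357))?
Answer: 174586539082879/10789628 ≈ 1.6181e+7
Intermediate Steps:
1/((2882 + 260)*(-3434)) - 4397/(1/(-2323 - 1357)) = -1/3434/3142 - 4397/(1/(-3680)) = (1/3142)*(-1/3434) - 4397/(-1/3680) = -1/10789628 - 4397*(-3680) = -1/10789628 + 16180960 = 174586539082879/10789628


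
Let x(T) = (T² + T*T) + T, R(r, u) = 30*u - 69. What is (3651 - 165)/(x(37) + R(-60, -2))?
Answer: 83/63 ≈ 1.3175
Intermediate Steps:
R(r, u) = -69 + 30*u
x(T) = T + 2*T² (x(T) = (T² + T²) + T = 2*T² + T = T + 2*T²)
(3651 - 165)/(x(37) + R(-60, -2)) = (3651 - 165)/(37*(1 + 2*37) + (-69 + 30*(-2))) = 3486/(37*(1 + 74) + (-69 - 60)) = 3486/(37*75 - 129) = 3486/(2775 - 129) = 3486/2646 = 3486*(1/2646) = 83/63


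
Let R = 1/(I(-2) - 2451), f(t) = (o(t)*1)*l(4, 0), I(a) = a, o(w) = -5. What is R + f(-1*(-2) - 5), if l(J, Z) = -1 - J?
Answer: 61324/2453 ≈ 25.000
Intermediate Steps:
f(t) = 25 (f(t) = (-5*1)*(-1 - 1*4) = -5*(-1 - 4) = -5*(-5) = 25)
R = -1/2453 (R = 1/(-2 - 2451) = 1/(-2453) = -1/2453 ≈ -0.00040766)
R + f(-1*(-2) - 5) = -1/2453 + 25 = 61324/2453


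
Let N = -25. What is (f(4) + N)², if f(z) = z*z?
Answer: 81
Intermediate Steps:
f(z) = z²
(f(4) + N)² = (4² - 25)² = (16 - 25)² = (-9)² = 81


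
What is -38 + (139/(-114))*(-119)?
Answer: 12209/114 ≈ 107.10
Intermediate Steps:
-38 + (139/(-114))*(-119) = -38 + (139*(-1/114))*(-119) = -38 - 139/114*(-119) = -38 + 16541/114 = 12209/114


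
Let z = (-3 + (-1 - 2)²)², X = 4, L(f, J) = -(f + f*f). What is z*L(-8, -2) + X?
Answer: -2012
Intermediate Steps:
L(f, J) = -f - f² (L(f, J) = -(f + f²) = -f - f²)
z = 36 (z = (-3 + (-3)²)² = (-3 + 9)² = 6² = 36)
z*L(-8, -2) + X = 36*(-1*(-8)*(1 - 8)) + 4 = 36*(-1*(-8)*(-7)) + 4 = 36*(-56) + 4 = -2016 + 4 = -2012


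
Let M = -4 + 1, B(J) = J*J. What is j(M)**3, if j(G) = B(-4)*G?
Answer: -110592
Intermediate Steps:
B(J) = J**2
M = -3
j(G) = 16*G (j(G) = (-4)**2*G = 16*G)
j(M)**3 = (16*(-3))**3 = (-48)**3 = -110592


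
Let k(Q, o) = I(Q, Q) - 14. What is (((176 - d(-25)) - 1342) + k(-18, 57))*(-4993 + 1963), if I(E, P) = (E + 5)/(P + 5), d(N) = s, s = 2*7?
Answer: 3614790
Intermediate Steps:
s = 14
d(N) = 14
I(E, P) = (5 + E)/(5 + P)
k(Q, o) = -13 (k(Q, o) = (5 + Q)/(5 + Q) - 14 = 1 - 14 = -13)
(((176 - d(-25)) - 1342) + k(-18, 57))*(-4993 + 1963) = (((176 - 1*14) - 1342) - 13)*(-4993 + 1963) = (((176 - 14) - 1342) - 13)*(-3030) = ((162 - 1342) - 13)*(-3030) = (-1180 - 13)*(-3030) = -1193*(-3030) = 3614790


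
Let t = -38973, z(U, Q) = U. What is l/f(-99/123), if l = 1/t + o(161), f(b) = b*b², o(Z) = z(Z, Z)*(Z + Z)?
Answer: -139250625662065/1400572701 ≈ -99424.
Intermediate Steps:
o(Z) = 2*Z² (o(Z) = Z*(Z + Z) = Z*(2*Z) = 2*Z²)
f(b) = b³
l = 2020438265/38973 (l = 1/(-38973) + 2*161² = -1/38973 + 2*25921 = -1/38973 + 51842 = 2020438265/38973 ≈ 51842.)
l/f(-99/123) = 2020438265/(38973*((-99/123)³)) = 2020438265/(38973*((-99*1/123)³)) = 2020438265/(38973*((-33/41)³)) = 2020438265/(38973*(-35937/68921)) = (2020438265/38973)*(-68921/35937) = -139250625662065/1400572701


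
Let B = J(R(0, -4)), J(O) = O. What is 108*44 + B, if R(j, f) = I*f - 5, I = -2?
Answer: 4755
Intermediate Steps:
R(j, f) = -5 - 2*f (R(j, f) = -2*f - 5 = -5 - 2*f)
B = 3 (B = -5 - 2*(-4) = -5 + 8 = 3)
108*44 + B = 108*44 + 3 = 4752 + 3 = 4755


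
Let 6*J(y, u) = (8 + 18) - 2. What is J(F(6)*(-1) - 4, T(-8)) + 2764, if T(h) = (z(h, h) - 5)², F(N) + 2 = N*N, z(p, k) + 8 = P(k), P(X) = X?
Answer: 2768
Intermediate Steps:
z(p, k) = -8 + k
F(N) = -2 + N² (F(N) = -2 + N*N = -2 + N²)
T(h) = (-13 + h)² (T(h) = ((-8 + h) - 5)² = (-13 + h)²)
J(y, u) = 4 (J(y, u) = ((8 + 18) - 2)/6 = (26 - 2)/6 = (⅙)*24 = 4)
J(F(6)*(-1) - 4, T(-8)) + 2764 = 4 + 2764 = 2768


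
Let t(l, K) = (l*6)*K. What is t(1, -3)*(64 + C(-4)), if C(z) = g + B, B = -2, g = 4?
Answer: -1188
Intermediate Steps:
t(l, K) = 6*K*l (t(l, K) = (6*l)*K = 6*K*l)
C(z) = 2 (C(z) = 4 - 2 = 2)
t(1, -3)*(64 + C(-4)) = (6*(-3)*1)*(64 + 2) = -18*66 = -1188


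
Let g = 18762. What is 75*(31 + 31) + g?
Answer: 23412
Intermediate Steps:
75*(31 + 31) + g = 75*(31 + 31) + 18762 = 75*62 + 18762 = 4650 + 18762 = 23412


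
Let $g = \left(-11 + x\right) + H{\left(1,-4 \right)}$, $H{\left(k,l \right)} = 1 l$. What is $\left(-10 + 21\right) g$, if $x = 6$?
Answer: $-99$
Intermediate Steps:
$H{\left(k,l \right)} = l$
$g = -9$ ($g = \left(-11 + 6\right) - 4 = -5 - 4 = -9$)
$\left(-10 + 21\right) g = \left(-10 + 21\right) \left(-9\right) = 11 \left(-9\right) = -99$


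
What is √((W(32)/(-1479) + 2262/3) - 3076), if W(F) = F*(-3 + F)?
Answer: I*√6041154/51 ≈ 48.194*I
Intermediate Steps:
√((W(32)/(-1479) + 2262/3) - 3076) = √(((32*(-3 + 32))/(-1479) + 2262/3) - 3076) = √(((32*29)*(-1/1479) + 2262*(⅓)) - 3076) = √((928*(-1/1479) + 754) - 3076) = √((-32/51 + 754) - 3076) = √(38422/51 - 3076) = √(-118454/51) = I*√6041154/51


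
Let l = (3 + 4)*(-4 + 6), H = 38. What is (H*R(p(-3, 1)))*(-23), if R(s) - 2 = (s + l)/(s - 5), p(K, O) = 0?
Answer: 3496/5 ≈ 699.20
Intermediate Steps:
l = 14 (l = 7*2 = 14)
R(s) = 2 + (14 + s)/(-5 + s) (R(s) = 2 + (s + 14)/(s - 5) = 2 + (14 + s)/(-5 + s))
(H*R(p(-3, 1)))*(-23) = (38*((4 + 3*0)/(-5 + 0)))*(-23) = (38*((4 + 0)/(-5)))*(-23) = (38*(-⅕*4))*(-23) = (38*(-⅘))*(-23) = -152/5*(-23) = 3496/5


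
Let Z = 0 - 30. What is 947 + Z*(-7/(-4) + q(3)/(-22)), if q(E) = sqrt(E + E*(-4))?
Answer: 1789/2 + 45*I/11 ≈ 894.5 + 4.0909*I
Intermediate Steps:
q(E) = sqrt(3)*sqrt(-E) (q(E) = sqrt(E - 4*E) = sqrt(-3*E) = sqrt(3)*sqrt(-E))
Z = -30
947 + Z*(-7/(-4) + q(3)/(-22)) = 947 - 30*(-7/(-4) + (sqrt(3)*sqrt(-1*3))/(-22)) = 947 - 30*(-7*(-1/4) + (sqrt(3)*sqrt(-3))*(-1/22)) = 947 - 30*(7/4 + (sqrt(3)*(I*sqrt(3)))*(-1/22)) = 947 - 30*(7/4 + (3*I)*(-1/22)) = 947 - 30*(7/4 - 3*I/22) = 947 + (-105/2 + 45*I/11) = 1789/2 + 45*I/11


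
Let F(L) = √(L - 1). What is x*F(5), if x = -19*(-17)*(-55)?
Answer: -35530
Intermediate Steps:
x = -17765 (x = 323*(-55) = -17765)
F(L) = √(-1 + L)
x*F(5) = -17765*√(-1 + 5) = -17765*√4 = -17765*2 = -35530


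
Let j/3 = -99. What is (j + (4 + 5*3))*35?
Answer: -9730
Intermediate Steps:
j = -297 (j = 3*(-99) = -297)
(j + (4 + 5*3))*35 = (-297 + (4 + 5*3))*35 = (-297 + (4 + 15))*35 = (-297 + 19)*35 = -278*35 = -9730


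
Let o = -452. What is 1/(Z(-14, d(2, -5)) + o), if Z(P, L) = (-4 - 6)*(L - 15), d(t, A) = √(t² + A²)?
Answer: -151/44152 + 5*√29/44152 ≈ -0.0028102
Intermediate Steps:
d(t, A) = √(A² + t²)
Z(P, L) = 150 - 10*L (Z(P, L) = -10*(-15 + L) = 150 - 10*L)
1/(Z(-14, d(2, -5)) + o) = 1/((150 - 10*√((-5)² + 2²)) - 452) = 1/((150 - 10*√(25 + 4)) - 452) = 1/((150 - 10*√29) - 452) = 1/(-302 - 10*√29)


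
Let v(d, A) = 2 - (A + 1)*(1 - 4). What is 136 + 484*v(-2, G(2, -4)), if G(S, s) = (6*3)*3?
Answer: 80964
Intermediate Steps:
G(S, s) = 54 (G(S, s) = 18*3 = 54)
v(d, A) = 5 + 3*A (v(d, A) = 2 - (1 + A)*(-3) = 2 - (-3 - 3*A) = 2 + (3 + 3*A) = 5 + 3*A)
136 + 484*v(-2, G(2, -4)) = 136 + 484*(5 + 3*54) = 136 + 484*(5 + 162) = 136 + 484*167 = 136 + 80828 = 80964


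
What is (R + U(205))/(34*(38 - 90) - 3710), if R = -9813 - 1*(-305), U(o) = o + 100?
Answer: 9203/5478 ≈ 1.6800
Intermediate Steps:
U(o) = 100 + o
R = -9508 (R = -9813 + 305 = -9508)
(R + U(205))/(34*(38 - 90) - 3710) = (-9508 + (100 + 205))/(34*(38 - 90) - 3710) = (-9508 + 305)/(34*(-52) - 3710) = -9203/(-1768 - 3710) = -9203/(-5478) = -9203*(-1/5478) = 9203/5478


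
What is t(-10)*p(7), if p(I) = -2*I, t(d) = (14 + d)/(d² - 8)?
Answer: -14/23 ≈ -0.60870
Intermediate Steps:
t(d) = (14 + d)/(-8 + d²)
t(-10)*p(7) = ((14 - 10)/(-8 + (-10)²))*(-2*7) = (4/(-8 + 100))*(-14) = (4/92)*(-14) = ((1/92)*4)*(-14) = (1/23)*(-14) = -14/23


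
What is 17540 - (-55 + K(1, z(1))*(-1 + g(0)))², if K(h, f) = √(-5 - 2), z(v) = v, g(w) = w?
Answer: 14522 - 110*I*√7 ≈ 14522.0 - 291.03*I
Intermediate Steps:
K(h, f) = I*√7 (K(h, f) = √(-7) = I*√7)
17540 - (-55 + K(1, z(1))*(-1 + g(0)))² = 17540 - (-55 + (I*√7)*(-1 + 0))² = 17540 - (-55 + (I*√7)*(-1))² = 17540 - (-55 - I*√7)²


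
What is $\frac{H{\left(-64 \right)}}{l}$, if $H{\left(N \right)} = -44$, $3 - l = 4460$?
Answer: $\frac{44}{4457} \approx 0.0098721$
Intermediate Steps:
$l = -4457$ ($l = 3 - 4460 = -4457$)
$\frac{H{\left(-64 \right)}}{l} = - \frac{44}{-4457} = \left(-44\right) \left(- \frac{1}{4457}\right) = \frac{44}{4457}$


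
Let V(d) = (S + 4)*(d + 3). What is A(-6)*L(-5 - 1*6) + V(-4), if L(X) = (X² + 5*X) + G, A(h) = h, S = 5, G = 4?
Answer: -429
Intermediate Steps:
L(X) = 4 + X² + 5*X (L(X) = (X² + 5*X) + 4 = 4 + X² + 5*X)
V(d) = 27 + 9*d (V(d) = (5 + 4)*(d + 3) = 9*(3 + d) = 27 + 9*d)
A(-6)*L(-5 - 1*6) + V(-4) = -6*(4 + (-5 - 1*6)² + 5*(-5 - 1*6)) + (27 + 9*(-4)) = -6*(4 + (-5 - 6)² + 5*(-5 - 6)) + (27 - 36) = -6*(4 + (-11)² + 5*(-11)) - 9 = -6*(4 + 121 - 55) - 9 = -6*70 - 9 = -420 - 9 = -429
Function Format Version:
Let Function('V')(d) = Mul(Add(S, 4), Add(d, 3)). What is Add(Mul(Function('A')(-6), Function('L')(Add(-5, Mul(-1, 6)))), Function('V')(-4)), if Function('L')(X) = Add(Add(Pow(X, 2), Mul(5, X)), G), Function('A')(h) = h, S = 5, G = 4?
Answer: -429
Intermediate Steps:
Function('L')(X) = Add(4, Pow(X, 2), Mul(5, X)) (Function('L')(X) = Add(Add(Pow(X, 2), Mul(5, X)), 4) = Add(4, Pow(X, 2), Mul(5, X)))
Function('V')(d) = Add(27, Mul(9, d)) (Function('V')(d) = Mul(Add(5, 4), Add(d, 3)) = Mul(9, Add(3, d)) = Add(27, Mul(9, d)))
Add(Mul(Function('A')(-6), Function('L')(Add(-5, Mul(-1, 6)))), Function('V')(-4)) = Add(Mul(-6, Add(4, Pow(Add(-5, Mul(-1, 6)), 2), Mul(5, Add(-5, Mul(-1, 6))))), Add(27, Mul(9, -4))) = Add(Mul(-6, Add(4, Pow(Add(-5, -6), 2), Mul(5, Add(-5, -6)))), Add(27, -36)) = Add(Mul(-6, Add(4, Pow(-11, 2), Mul(5, -11))), -9) = Add(Mul(-6, Add(4, 121, -55)), -9) = Add(Mul(-6, 70), -9) = Add(-420, -9) = -429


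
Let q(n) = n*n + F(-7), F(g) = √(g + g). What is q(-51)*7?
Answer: 18207 + 7*I*√14 ≈ 18207.0 + 26.192*I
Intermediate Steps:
F(g) = √2*√g (F(g) = √(2*g) = √2*√g)
q(n) = n² + I*√14 (q(n) = n*n + √2*√(-7) = n² + √2*(I*√7) = n² + I*√14)
q(-51)*7 = ((-51)² + I*√14)*7 = (2601 + I*√14)*7 = 18207 + 7*I*√14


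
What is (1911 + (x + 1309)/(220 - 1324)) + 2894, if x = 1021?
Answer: 2651195/552 ≈ 4802.9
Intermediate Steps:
(1911 + (x + 1309)/(220 - 1324)) + 2894 = (1911 + (1021 + 1309)/(220 - 1324)) + 2894 = (1911 + 2330/(-1104)) + 2894 = (1911 + 2330*(-1/1104)) + 2894 = (1911 - 1165/552) + 2894 = 1053707/552 + 2894 = 2651195/552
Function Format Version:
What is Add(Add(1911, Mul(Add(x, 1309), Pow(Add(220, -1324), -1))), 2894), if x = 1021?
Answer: Rational(2651195, 552) ≈ 4802.9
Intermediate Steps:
Add(Add(1911, Mul(Add(x, 1309), Pow(Add(220, -1324), -1))), 2894) = Add(Add(1911, Mul(Add(1021, 1309), Pow(Add(220, -1324), -1))), 2894) = Add(Add(1911, Mul(2330, Pow(-1104, -1))), 2894) = Add(Add(1911, Mul(2330, Rational(-1, 1104))), 2894) = Add(Add(1911, Rational(-1165, 552)), 2894) = Add(Rational(1053707, 552), 2894) = Rational(2651195, 552)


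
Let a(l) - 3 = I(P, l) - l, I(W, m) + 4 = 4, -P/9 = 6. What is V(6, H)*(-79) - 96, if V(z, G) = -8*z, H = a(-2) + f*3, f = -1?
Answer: 3696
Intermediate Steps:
P = -54 (P = -9*6 = -54)
I(W, m) = 0 (I(W, m) = -4 + 4 = 0)
a(l) = 3 - l (a(l) = 3 + (0 - l) = 3 - l)
H = 2 (H = (3 - 1*(-2)) - 1*3 = (3 + 2) - 3 = 5 - 3 = 2)
V(6, H)*(-79) - 96 = -8*6*(-79) - 96 = -48*(-79) - 96 = 3792 - 96 = 3696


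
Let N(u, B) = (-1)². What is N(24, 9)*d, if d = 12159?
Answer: 12159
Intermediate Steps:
N(u, B) = 1
N(24, 9)*d = 1*12159 = 12159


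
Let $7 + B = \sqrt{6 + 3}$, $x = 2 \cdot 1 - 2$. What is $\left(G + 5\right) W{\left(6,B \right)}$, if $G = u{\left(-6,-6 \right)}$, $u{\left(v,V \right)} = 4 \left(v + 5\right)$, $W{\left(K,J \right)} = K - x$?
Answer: $6$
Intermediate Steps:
$x = 0$ ($x = 2 - 2 = 0$)
$B = -4$ ($B = -7 + \sqrt{6 + 3} = -7 + \sqrt{9} = -7 + 3 = -4$)
$W{\left(K,J \right)} = K$ ($W{\left(K,J \right)} = K - 0 = K + 0 = K$)
$u{\left(v,V \right)} = 20 + 4 v$ ($u{\left(v,V \right)} = 4 \left(5 + v\right) = 20 + 4 v$)
$G = -4$ ($G = 20 + 4 \left(-6\right) = 20 - 24 = -4$)
$\left(G + 5\right) W{\left(6,B \right)} = \left(-4 + 5\right) 6 = 1 \cdot 6 = 6$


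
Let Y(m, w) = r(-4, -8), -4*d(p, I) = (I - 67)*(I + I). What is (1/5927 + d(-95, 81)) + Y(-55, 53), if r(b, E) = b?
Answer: -3384316/5927 ≈ -571.00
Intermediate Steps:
d(p, I) = -I*(-67 + I)/2 (d(p, I) = -(I - 67)*(I + I)/4 = -(-67 + I)*2*I/4 = -I*(-67 + I)/2)
Y(m, w) = -4
(1/5927 + d(-95, 81)) + Y(-55, 53) = (1/5927 + (½)*81*(67 - 1*81)) - 4 = (1/5927 + (½)*81*(67 - 81)) - 4 = (1/5927 + (½)*81*(-14)) - 4 = (1/5927 - 567) - 4 = -3360608/5927 - 4 = -3384316/5927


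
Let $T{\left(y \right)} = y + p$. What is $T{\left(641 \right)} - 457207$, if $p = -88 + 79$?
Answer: $-456575$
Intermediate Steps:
$p = -9$
$T{\left(y \right)} = -9 + y$ ($T{\left(y \right)} = y - 9 = -9 + y$)
$T{\left(641 \right)} - 457207 = \left(-9 + 641\right) - 457207 = 632 - 457207 = -456575$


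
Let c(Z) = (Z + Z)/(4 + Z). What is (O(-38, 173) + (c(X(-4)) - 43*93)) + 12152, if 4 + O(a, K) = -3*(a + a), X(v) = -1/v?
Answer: 142411/17 ≈ 8377.1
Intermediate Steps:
O(a, K) = -4 - 6*a (O(a, K) = -4 - 3*(a + a) = -4 - 6*a)
c(Z) = 2*Z/(4 + Z) (c(Z) = (2*Z)/(4 + Z) = 2*Z/(4 + Z))
(O(-38, 173) + (c(X(-4)) - 43*93)) + 12152 = ((-4 - 6*(-38)) + (2*(-1/(-4))/(4 - 1/(-4)) - 43*93)) + 12152 = ((-4 + 228) + (2*(-1*(-¼))/(4 - 1*(-¼)) - 3999)) + 12152 = (224 + (2*(¼)/(4 + ¼) - 3999)) + 12152 = (224 + (2*(¼)/(17/4) - 3999)) + 12152 = (224 + (2*(¼)*(4/17) - 3999)) + 12152 = (224 + (2/17 - 3999)) + 12152 = (224 - 67981/17) + 12152 = -64173/17 + 12152 = 142411/17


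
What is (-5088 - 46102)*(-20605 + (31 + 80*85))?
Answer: 705091060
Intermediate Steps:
(-5088 - 46102)*(-20605 + (31 + 80*85)) = -51190*(-20605 + (31 + 6800)) = -51190*(-20605 + 6831) = -51190*(-13774) = 705091060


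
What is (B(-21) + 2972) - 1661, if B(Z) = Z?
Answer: 1290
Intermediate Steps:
(B(-21) + 2972) - 1661 = (-21 + 2972) - 1661 = 2951 - 1661 = 1290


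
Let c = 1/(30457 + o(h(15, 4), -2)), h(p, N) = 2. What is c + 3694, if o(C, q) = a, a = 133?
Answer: 112999461/30590 ≈ 3694.0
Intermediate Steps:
o(C, q) = 133
c = 1/30590 (c = 1/(30457 + 133) = 1/30590 ≈ 3.2690e-5)
c + 3694 = 1/30590 + 3694 = 112999461/30590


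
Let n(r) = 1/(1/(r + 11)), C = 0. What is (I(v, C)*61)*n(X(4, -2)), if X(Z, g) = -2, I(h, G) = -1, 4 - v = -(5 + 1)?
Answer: -549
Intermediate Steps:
v = 10 (v = 4 - (-1)*(5 + 1) = 4 - (-1)*6 = 4 - 1*(-6) = 4 + 6 = 10)
n(r) = 11 + r (n(r) = 1/(1/(11 + r)) = 11 + r)
(I(v, C)*61)*n(X(4, -2)) = (-1*61)*(11 - 2) = -61*9 = -549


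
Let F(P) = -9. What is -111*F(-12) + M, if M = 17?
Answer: 1016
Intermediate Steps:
-111*F(-12) + M = -111*(-9) + 17 = 999 + 17 = 1016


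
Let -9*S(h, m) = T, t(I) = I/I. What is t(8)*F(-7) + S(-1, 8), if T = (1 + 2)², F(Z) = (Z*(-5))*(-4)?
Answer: -141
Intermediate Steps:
t(I) = 1
F(Z) = 20*Z (F(Z) = -5*Z*(-4) = 20*Z)
T = 9 (T = 3² = 9)
S(h, m) = -1 (S(h, m) = -⅑*9 = -1)
t(8)*F(-7) + S(-1, 8) = 1*(20*(-7)) - 1 = 1*(-140) - 1 = -140 - 1 = -141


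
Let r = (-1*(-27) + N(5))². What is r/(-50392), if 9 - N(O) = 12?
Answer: -72/6299 ≈ -0.011430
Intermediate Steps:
N(O) = -3 (N(O) = 9 - 1*12 = 9 - 12 = -3)
r = 576 (r = (-1*(-27) - 3)² = (27 - 3)² = 24² = 576)
r/(-50392) = 576/(-50392) = 576*(-1/50392) = -72/6299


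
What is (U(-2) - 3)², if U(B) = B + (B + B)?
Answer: 81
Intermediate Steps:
U(B) = 3*B (U(B) = B + 2*B = 3*B)
(U(-2) - 3)² = (3*(-2) - 3)² = (-6 - 3)² = (-9)² = 81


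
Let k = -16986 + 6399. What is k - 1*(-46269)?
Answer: 35682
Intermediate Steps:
k = -10587
k - 1*(-46269) = -10587 - 1*(-46269) = -10587 + 46269 = 35682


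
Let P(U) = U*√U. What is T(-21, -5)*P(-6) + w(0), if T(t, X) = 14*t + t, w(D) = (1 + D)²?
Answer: 1 + 1890*I*√6 ≈ 1.0 + 4629.5*I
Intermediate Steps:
P(U) = U^(3/2)
T(t, X) = 15*t
T(-21, -5)*P(-6) + w(0) = (15*(-21))*(-6)^(3/2) + (1 + 0)² = -(-1890)*I*√6 + 1² = 1890*I*√6 + 1 = 1 + 1890*I*√6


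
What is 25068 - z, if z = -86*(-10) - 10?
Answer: 24218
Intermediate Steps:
z = 850 (z = 860 - 10 = 850)
25068 - z = 25068 - 1*850 = 25068 - 850 = 24218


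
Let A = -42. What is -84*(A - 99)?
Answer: 11844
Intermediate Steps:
-84*(A - 99) = -84*(-42 - 99) = -84*(-141) = 11844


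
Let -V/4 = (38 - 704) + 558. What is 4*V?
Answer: 1728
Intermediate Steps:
V = 432 (V = -4*((38 - 704) + 558) = -4*(-666 + 558) = -4*(-108) = 432)
4*V = 4*432 = 1728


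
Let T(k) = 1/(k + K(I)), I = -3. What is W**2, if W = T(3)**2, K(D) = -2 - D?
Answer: 1/256 ≈ 0.0039063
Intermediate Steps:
T(k) = 1/(1 + k) (T(k) = 1/(k + (-2 - 1*(-3))) = 1/(k + (-2 + 3)) = 1/(k + 1) = 1/(1 + k))
W = 1/16 (W = (1/(1 + 3))**2 = (1/4)**2 = 1/16 ≈ 0.062500)
W**2 = (1/16)**2 = 1/256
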